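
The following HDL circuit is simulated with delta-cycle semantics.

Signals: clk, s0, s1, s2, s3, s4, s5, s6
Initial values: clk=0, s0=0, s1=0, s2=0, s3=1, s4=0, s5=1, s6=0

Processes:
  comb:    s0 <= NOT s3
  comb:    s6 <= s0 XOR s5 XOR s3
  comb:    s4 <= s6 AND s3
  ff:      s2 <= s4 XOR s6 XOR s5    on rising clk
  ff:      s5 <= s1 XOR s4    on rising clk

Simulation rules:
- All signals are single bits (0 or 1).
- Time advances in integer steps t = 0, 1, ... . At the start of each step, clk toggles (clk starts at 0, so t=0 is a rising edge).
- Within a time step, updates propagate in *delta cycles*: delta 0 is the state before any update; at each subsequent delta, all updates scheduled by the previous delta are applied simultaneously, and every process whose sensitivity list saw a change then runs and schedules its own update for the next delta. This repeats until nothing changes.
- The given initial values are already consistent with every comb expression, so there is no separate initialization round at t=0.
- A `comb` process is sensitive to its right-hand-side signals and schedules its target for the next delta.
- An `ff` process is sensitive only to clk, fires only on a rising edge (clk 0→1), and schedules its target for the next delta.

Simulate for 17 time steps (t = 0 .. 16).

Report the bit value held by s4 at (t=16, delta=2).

0

t=0 Δ0: s4=0 s0=0 s5=1 clk=0 s6=0 s2=0 s3=1 s1=0
  Δ1: clk:0→1
  Δ2: s5:1→0, s2:0→1
  Δ3: s6:0→1
  Δ4: s4:0→1
  (4Δ to stable)
t=1 Δ0: s4=1 s0=0 s5=0 clk=1 s6=1 s2=1 s3=1 s1=0
  Δ1: clk:1→0
  (1Δ to stable)
t=2 Δ0: s4=1 s0=0 s5=0 clk=0 s6=1 s2=1 s3=1 s1=0
  Δ1: clk:0→1
  Δ2: s5:0→1, s2:1→0
  Δ3: s6:1→0
  Δ4: s4:1→0
  (4Δ to stable)
t=3 Δ0: s4=0 s0=0 s5=1 clk=1 s6=0 s2=0 s3=1 s1=0
  Δ1: clk:1→0
  (1Δ to stable)
t=4 Δ0: s4=0 s0=0 s5=1 clk=0 s6=0 s2=0 s3=1 s1=0
  Δ1: clk:0→1
  Δ2: s5:1→0, s2:0→1
  Δ3: s6:0→1
  Δ4: s4:0→1
  (4Δ to stable)
t=5 Δ0: s4=1 s0=0 s5=0 clk=1 s6=1 s2=1 s3=1 s1=0
  Δ1: clk:1→0
  (1Δ to stable)
t=6 Δ0: s4=1 s0=0 s5=0 clk=0 s6=1 s2=1 s3=1 s1=0
  Δ1: clk:0→1
  Δ2: s5:0→1, s2:1→0
  Δ3: s6:1→0
  Δ4: s4:1→0
  (4Δ to stable)
t=7 Δ0: s4=0 s0=0 s5=1 clk=1 s6=0 s2=0 s3=1 s1=0
  Δ1: clk:1→0
  (1Δ to stable)
t=8 Δ0: s4=0 s0=0 s5=1 clk=0 s6=0 s2=0 s3=1 s1=0
  Δ1: clk:0→1
  Δ2: s5:1→0, s2:0→1
  Δ3: s6:0→1
  Δ4: s4:0→1
  (4Δ to stable)
t=9 Δ0: s4=1 s0=0 s5=0 clk=1 s6=1 s2=1 s3=1 s1=0
  Δ1: clk:1→0
  (1Δ to stable)
t=10 Δ0: s4=1 s0=0 s5=0 clk=0 s6=1 s2=1 s3=1 s1=0
  Δ1: clk:0→1
  Δ2: s5:0→1, s2:1→0
  Δ3: s6:1→0
  Δ4: s4:1→0
  (4Δ to stable)
t=11 Δ0: s4=0 s0=0 s5=1 clk=1 s6=0 s2=0 s3=1 s1=0
  Δ1: clk:1→0
  (1Δ to stable)
t=12 Δ0: s4=0 s0=0 s5=1 clk=0 s6=0 s2=0 s3=1 s1=0
  Δ1: clk:0→1
  Δ2: s5:1→0, s2:0→1
  Δ3: s6:0→1
  Δ4: s4:0→1
  (4Δ to stable)
t=13 Δ0: s4=1 s0=0 s5=0 clk=1 s6=1 s2=1 s3=1 s1=0
  Δ1: clk:1→0
  (1Δ to stable)
t=14 Δ0: s4=1 s0=0 s5=0 clk=0 s6=1 s2=1 s3=1 s1=0
  Δ1: clk:0→1
  Δ2: s5:0→1, s2:1→0
  Δ3: s6:1→0
  Δ4: s4:1→0
  (4Δ to stable)
t=15 Δ0: s4=0 s0=0 s5=1 clk=1 s6=0 s2=0 s3=1 s1=0
  Δ1: clk:1→0
  (1Δ to stable)
t=16 Δ0: s4=0 s0=0 s5=1 clk=0 s6=0 s2=0 s3=1 s1=0
  Δ1: clk:0→1
  Δ2: s5:1→0, s2:0→1
  Δ3: s6:0→1
  Δ4: s4:0→1
  (4Δ to stable)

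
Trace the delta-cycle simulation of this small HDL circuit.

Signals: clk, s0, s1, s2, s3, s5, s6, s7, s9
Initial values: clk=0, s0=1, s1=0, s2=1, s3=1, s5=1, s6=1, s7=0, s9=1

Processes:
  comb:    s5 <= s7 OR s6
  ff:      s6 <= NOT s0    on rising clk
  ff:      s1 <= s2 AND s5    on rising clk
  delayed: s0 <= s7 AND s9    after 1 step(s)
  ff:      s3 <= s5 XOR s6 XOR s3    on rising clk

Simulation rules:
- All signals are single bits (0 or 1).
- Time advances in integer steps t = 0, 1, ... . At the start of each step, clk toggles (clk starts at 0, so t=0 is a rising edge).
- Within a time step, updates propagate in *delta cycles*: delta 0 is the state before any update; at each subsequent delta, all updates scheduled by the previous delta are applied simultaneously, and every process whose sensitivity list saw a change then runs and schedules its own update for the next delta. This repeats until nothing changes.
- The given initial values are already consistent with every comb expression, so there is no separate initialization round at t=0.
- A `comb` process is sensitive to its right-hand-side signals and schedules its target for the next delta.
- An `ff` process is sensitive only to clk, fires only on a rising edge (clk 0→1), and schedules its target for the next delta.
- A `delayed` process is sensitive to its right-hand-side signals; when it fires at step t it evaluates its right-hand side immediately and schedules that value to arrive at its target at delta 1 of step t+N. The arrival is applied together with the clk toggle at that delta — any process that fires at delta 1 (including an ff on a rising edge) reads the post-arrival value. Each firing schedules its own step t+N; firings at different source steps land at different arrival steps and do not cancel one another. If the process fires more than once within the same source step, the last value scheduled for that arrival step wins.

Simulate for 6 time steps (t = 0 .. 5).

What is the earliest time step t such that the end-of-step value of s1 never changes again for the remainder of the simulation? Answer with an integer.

2

[bits: s3,s9,s1,s2,s0,s7,s5,s6,clk]
t=0: Δ0=110110110 Δ1=110110111 Δ2=111110101 Δ3=111110001 | 3Δ
t=1: Δ0=111110001 Δ1=111110000 | 1Δ
t=2: Δ0=111110000 Δ1=111110001 Δ2=110110001 | 2Δ
t=3: Δ0=110110001 Δ1=110110000 | 1Δ
t=4: Δ0=110110000 Δ1=110110001 | 1Δ
t=5: Δ0=110110001 Δ1=110110000 | 1Δ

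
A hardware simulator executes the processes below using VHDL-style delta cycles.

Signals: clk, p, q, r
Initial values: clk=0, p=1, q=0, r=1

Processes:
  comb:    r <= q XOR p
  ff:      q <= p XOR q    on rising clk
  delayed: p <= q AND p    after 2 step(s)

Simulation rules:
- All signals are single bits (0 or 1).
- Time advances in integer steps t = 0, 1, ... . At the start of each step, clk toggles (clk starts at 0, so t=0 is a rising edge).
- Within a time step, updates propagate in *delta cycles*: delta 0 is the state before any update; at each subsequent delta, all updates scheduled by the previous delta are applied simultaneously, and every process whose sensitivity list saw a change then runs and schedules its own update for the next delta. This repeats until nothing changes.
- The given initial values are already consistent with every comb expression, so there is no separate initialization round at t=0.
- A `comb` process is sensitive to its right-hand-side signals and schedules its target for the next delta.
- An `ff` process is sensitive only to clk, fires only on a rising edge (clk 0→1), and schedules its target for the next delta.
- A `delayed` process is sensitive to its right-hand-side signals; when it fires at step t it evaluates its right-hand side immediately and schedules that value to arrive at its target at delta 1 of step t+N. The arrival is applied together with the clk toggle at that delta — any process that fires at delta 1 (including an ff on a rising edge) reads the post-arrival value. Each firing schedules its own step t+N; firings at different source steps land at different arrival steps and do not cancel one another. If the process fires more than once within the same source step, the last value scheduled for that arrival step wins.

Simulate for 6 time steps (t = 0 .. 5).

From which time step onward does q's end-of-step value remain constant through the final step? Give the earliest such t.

2

[bits: clk,q,r,p]
t=0: Δ0=0011 Δ1=1011 Δ2=1111 Δ3=1101 | 3Δ
t=1: Δ0=1101 Δ1=0101 | 1Δ
t=2: Δ0=0101 Δ1=1101 Δ2=1001 Δ3=1011 | 3Δ
t=3: Δ0=1011 Δ1=0011 | 1Δ
t=4: Δ0=0011 Δ1=1010 Δ2=1000 | 2Δ
t=5: Δ0=1000 Δ1=0000 | 1Δ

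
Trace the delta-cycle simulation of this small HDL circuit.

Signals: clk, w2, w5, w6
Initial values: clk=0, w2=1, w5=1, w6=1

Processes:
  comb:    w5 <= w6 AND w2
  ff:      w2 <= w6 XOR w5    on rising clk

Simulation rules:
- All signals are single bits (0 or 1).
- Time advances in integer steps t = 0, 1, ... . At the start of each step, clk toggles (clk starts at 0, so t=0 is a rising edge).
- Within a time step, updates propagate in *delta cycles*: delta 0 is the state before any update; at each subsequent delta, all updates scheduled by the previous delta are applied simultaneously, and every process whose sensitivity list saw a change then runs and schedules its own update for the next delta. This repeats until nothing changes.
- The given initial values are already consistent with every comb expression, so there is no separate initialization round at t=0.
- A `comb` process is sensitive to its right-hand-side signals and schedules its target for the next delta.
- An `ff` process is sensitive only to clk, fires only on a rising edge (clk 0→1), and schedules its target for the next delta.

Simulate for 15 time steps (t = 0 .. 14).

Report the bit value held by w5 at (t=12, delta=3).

0

t0.Δ0 w6=1 clk=0 w5=1 w2=1
t0.Δ1 w6=1 clk=1 w5=1 w2=1
t0.Δ2 w6=1 clk=1 w5=1 w2=0
t0.Δ3 w6=1 clk=1 w5=0 w2=0
t1.Δ0 w6=1 clk=1 w5=0 w2=0
t1.Δ1 w6=1 clk=0 w5=0 w2=0
t2.Δ0 w6=1 clk=0 w5=0 w2=0
t2.Δ1 w6=1 clk=1 w5=0 w2=0
t2.Δ2 w6=1 clk=1 w5=0 w2=1
t2.Δ3 w6=1 clk=1 w5=1 w2=1
t3.Δ0 w6=1 clk=1 w5=1 w2=1
t3.Δ1 w6=1 clk=0 w5=1 w2=1
t4.Δ0 w6=1 clk=0 w5=1 w2=1
t4.Δ1 w6=1 clk=1 w5=1 w2=1
t4.Δ2 w6=1 clk=1 w5=1 w2=0
t4.Δ3 w6=1 clk=1 w5=0 w2=0
t5.Δ0 w6=1 clk=1 w5=0 w2=0
t5.Δ1 w6=1 clk=0 w5=0 w2=0
t6.Δ0 w6=1 clk=0 w5=0 w2=0
t6.Δ1 w6=1 clk=1 w5=0 w2=0
t6.Δ2 w6=1 clk=1 w5=0 w2=1
t6.Δ3 w6=1 clk=1 w5=1 w2=1
t7.Δ0 w6=1 clk=1 w5=1 w2=1
t7.Δ1 w6=1 clk=0 w5=1 w2=1
t8.Δ0 w6=1 clk=0 w5=1 w2=1
t8.Δ1 w6=1 clk=1 w5=1 w2=1
t8.Δ2 w6=1 clk=1 w5=1 w2=0
t8.Δ3 w6=1 clk=1 w5=0 w2=0
t9.Δ0 w6=1 clk=1 w5=0 w2=0
t9.Δ1 w6=1 clk=0 w5=0 w2=0
t10.Δ0 w6=1 clk=0 w5=0 w2=0
t10.Δ1 w6=1 clk=1 w5=0 w2=0
t10.Δ2 w6=1 clk=1 w5=0 w2=1
t10.Δ3 w6=1 clk=1 w5=1 w2=1
t11.Δ0 w6=1 clk=1 w5=1 w2=1
t11.Δ1 w6=1 clk=0 w5=1 w2=1
t12.Δ0 w6=1 clk=0 w5=1 w2=1
t12.Δ1 w6=1 clk=1 w5=1 w2=1
t12.Δ2 w6=1 clk=1 w5=1 w2=0
t12.Δ3 w6=1 clk=1 w5=0 w2=0
t13.Δ0 w6=1 clk=1 w5=0 w2=0
t13.Δ1 w6=1 clk=0 w5=0 w2=0
t14.Δ0 w6=1 clk=0 w5=0 w2=0
t14.Δ1 w6=1 clk=1 w5=0 w2=0
t14.Δ2 w6=1 clk=1 w5=0 w2=1
t14.Δ3 w6=1 clk=1 w5=1 w2=1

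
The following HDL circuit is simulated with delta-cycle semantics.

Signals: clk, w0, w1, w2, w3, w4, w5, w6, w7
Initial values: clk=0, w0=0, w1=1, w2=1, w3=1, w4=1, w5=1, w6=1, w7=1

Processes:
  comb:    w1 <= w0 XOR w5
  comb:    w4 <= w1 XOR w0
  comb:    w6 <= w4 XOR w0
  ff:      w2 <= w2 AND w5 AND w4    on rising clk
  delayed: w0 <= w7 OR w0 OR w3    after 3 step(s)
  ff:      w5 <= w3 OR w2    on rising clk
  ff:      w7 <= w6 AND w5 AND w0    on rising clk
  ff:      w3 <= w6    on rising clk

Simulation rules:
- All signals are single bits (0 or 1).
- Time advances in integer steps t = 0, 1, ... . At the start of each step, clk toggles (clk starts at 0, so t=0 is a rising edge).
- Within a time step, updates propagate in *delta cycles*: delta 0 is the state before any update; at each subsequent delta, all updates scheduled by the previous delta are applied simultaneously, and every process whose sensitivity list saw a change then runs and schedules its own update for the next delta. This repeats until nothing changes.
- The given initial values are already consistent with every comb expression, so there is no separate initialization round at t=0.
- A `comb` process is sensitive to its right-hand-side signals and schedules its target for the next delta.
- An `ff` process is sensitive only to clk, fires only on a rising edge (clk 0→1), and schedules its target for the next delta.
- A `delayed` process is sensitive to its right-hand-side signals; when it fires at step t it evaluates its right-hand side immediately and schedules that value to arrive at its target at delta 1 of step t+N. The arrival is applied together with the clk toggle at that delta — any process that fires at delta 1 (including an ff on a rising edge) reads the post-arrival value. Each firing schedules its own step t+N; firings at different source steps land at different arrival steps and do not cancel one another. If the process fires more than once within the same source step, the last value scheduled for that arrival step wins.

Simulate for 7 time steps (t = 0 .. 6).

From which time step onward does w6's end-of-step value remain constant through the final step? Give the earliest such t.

3

[bits: w2,w0,w6,w5,w3,w1,w4,clk,w7]
t=0: Δ0=101111101 Δ1=101111111 Δ2=101111110 | 2Δ
t=1: Δ0=101111110 Δ1=101111100 | 1Δ
t=2: Δ0=101111100 Δ1=101111110 | 1Δ
t=3: Δ0=101111110 Δ1=111111100 Δ2=110110000 Δ3=111110100 Δ4=110110100 | 4Δ
t=4: Δ0=110110100 Δ1=110110110 Δ2=110100110 | 2Δ
t=5: Δ0=110100110 Δ1=110100100 | 1Δ
t=6: Δ0=110100100 Δ1=110100110 | 1Δ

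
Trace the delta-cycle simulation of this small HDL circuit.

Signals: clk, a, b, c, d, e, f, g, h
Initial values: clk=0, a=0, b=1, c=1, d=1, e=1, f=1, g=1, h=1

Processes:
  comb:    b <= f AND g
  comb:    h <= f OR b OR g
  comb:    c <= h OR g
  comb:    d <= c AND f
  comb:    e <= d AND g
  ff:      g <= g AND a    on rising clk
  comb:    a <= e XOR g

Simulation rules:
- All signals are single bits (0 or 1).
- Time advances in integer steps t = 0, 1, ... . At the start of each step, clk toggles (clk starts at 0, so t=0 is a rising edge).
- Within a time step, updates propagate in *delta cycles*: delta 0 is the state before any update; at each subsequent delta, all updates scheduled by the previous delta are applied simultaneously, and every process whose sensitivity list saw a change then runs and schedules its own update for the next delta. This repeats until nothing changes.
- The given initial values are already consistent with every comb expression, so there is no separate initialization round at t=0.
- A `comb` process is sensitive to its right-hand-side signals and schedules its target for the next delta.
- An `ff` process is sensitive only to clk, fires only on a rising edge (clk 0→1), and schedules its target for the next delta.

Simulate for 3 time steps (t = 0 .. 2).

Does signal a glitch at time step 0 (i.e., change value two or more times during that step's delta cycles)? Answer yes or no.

yes

t=0 Δ0: b=1 e=1 clk=0 c=1 a=0 h=1 d=1 g=1 f=1
  Δ1: clk:0→1
  Δ2: g:1→0
  Δ3: b:1→0, e:1→0, a:0→1
  Δ4: a:1→0
  (4Δ to stable)
t=1 Δ0: b=0 e=0 clk=1 c=1 a=0 h=1 d=1 g=0 f=1
  Δ1: clk:1→0
  (1Δ to stable)
t=2 Δ0: b=0 e=0 clk=0 c=1 a=0 h=1 d=1 g=0 f=1
  Δ1: clk:0→1
  (1Δ to stable)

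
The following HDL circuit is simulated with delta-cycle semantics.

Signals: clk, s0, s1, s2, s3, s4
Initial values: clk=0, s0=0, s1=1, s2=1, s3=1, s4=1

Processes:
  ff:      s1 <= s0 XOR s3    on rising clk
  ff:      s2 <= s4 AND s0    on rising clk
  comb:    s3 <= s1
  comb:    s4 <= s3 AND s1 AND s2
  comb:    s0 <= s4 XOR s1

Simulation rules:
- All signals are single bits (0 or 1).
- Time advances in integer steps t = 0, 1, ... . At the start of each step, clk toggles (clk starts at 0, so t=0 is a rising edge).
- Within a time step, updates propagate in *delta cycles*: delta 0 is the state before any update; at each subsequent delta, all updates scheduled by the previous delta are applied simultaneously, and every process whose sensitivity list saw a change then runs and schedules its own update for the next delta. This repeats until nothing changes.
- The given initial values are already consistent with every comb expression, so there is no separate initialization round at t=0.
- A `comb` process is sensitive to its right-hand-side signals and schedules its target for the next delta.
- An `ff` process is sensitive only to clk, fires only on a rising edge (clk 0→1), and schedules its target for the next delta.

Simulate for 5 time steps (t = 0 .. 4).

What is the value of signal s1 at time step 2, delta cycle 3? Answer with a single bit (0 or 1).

0

[bits: clk,s1,s0,s3,s4,s2]
t=0: Δ0=010111 Δ1=110111 Δ2=110110 Δ3=110100 Δ4=111100 | 4Δ
t=1: Δ0=111100 Δ1=011100 | 1Δ
t=2: Δ0=011100 Δ1=111100 Δ2=101100 Δ3=100000 | 3Δ
t=3: Δ0=100000 Δ1=000000 | 1Δ
t=4: Δ0=000000 Δ1=100000 | 1Δ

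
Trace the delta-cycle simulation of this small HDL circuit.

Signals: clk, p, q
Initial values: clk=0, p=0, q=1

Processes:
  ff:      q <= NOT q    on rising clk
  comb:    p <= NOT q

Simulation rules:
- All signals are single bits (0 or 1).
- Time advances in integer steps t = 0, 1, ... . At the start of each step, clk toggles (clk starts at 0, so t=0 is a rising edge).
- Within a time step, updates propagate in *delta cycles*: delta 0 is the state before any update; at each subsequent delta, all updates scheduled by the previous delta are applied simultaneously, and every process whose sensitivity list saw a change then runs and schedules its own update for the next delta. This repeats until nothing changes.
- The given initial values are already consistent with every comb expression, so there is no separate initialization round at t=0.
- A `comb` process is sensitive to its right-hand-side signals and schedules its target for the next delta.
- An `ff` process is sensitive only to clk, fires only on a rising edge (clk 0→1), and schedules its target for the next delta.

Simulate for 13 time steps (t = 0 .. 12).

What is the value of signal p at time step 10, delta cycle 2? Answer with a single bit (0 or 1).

1

[bits: q,p,clk]
t=0: Δ0=100 Δ1=101 Δ2=001 Δ3=011 | 3Δ
t=1: Δ0=011 Δ1=010 | 1Δ
t=2: Δ0=010 Δ1=011 Δ2=111 Δ3=101 | 3Δ
t=3: Δ0=101 Δ1=100 | 1Δ
t=4: Δ0=100 Δ1=101 Δ2=001 Δ3=011 | 3Δ
t=5: Δ0=011 Δ1=010 | 1Δ
t=6: Δ0=010 Δ1=011 Δ2=111 Δ3=101 | 3Δ
t=7: Δ0=101 Δ1=100 | 1Δ
t=8: Δ0=100 Δ1=101 Δ2=001 Δ3=011 | 3Δ
t=9: Δ0=011 Δ1=010 | 1Δ
t=10: Δ0=010 Δ1=011 Δ2=111 Δ3=101 | 3Δ
t=11: Δ0=101 Δ1=100 | 1Δ
t=12: Δ0=100 Δ1=101 Δ2=001 Δ3=011 | 3Δ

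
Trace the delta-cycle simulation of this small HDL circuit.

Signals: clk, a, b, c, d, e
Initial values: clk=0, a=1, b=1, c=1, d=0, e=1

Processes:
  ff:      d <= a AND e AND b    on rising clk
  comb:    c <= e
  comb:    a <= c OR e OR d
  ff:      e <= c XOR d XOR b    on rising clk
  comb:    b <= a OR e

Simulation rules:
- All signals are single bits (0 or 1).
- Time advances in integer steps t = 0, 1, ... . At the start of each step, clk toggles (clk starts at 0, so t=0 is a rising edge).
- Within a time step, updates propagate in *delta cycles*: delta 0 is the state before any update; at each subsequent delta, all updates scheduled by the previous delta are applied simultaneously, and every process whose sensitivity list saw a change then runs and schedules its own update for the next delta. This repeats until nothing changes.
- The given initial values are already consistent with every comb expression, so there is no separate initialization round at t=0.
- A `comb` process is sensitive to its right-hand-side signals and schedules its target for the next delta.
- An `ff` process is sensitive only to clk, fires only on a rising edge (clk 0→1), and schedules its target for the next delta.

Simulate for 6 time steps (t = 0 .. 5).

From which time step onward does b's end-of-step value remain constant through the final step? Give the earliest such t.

t0.Δ0 c=1 a=1 d=0 b=1 clk=0 e=1
t0.Δ1 c=1 a=1 d=0 b=1 clk=1 e=1
t0.Δ2 c=1 a=1 d=1 b=1 clk=1 e=0
t0.Δ3 c=0 a=1 d=1 b=1 clk=1 e=0
t1.Δ0 c=0 a=1 d=1 b=1 clk=1 e=0
t1.Δ1 c=0 a=1 d=1 b=1 clk=0 e=0
t2.Δ0 c=0 a=1 d=1 b=1 clk=0 e=0
t2.Δ1 c=0 a=1 d=1 b=1 clk=1 e=0
t2.Δ2 c=0 a=1 d=0 b=1 clk=1 e=0
t2.Δ3 c=0 a=0 d=0 b=1 clk=1 e=0
t2.Δ4 c=0 a=0 d=0 b=0 clk=1 e=0
t3.Δ0 c=0 a=0 d=0 b=0 clk=1 e=0
t3.Δ1 c=0 a=0 d=0 b=0 clk=0 e=0
t4.Δ0 c=0 a=0 d=0 b=0 clk=0 e=0
t4.Δ1 c=0 a=0 d=0 b=0 clk=1 e=0
t5.Δ0 c=0 a=0 d=0 b=0 clk=1 e=0
t5.Δ1 c=0 a=0 d=0 b=0 clk=0 e=0

2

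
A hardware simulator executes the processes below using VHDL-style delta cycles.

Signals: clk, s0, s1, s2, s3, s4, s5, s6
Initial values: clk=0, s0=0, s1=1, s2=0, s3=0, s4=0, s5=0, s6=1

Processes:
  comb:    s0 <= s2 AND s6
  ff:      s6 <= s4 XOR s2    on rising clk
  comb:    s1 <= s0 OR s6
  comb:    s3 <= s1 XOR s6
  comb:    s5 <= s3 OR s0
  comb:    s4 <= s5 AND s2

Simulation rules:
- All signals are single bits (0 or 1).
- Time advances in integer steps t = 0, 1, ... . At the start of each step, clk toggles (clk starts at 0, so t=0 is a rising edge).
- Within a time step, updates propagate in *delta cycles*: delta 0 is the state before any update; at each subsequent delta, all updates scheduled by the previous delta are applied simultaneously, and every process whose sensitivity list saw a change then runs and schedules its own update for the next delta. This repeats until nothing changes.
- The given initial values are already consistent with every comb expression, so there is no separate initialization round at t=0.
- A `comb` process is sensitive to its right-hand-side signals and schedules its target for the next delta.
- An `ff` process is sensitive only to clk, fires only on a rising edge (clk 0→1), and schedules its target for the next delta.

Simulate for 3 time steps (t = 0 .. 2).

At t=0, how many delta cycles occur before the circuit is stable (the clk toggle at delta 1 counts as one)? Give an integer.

[bits: s5,s2,s3,clk,s6,s0,s4,s1]
t=0: Δ0=00001001 Δ1=00011001 Δ2=00010001 Δ3=00110000 Δ4=10010000 Δ5=00010000 | 5Δ
t=1: Δ0=00010000 Δ1=00000000 | 1Δ
t=2: Δ0=00000000 Δ1=00010000 | 1Δ

5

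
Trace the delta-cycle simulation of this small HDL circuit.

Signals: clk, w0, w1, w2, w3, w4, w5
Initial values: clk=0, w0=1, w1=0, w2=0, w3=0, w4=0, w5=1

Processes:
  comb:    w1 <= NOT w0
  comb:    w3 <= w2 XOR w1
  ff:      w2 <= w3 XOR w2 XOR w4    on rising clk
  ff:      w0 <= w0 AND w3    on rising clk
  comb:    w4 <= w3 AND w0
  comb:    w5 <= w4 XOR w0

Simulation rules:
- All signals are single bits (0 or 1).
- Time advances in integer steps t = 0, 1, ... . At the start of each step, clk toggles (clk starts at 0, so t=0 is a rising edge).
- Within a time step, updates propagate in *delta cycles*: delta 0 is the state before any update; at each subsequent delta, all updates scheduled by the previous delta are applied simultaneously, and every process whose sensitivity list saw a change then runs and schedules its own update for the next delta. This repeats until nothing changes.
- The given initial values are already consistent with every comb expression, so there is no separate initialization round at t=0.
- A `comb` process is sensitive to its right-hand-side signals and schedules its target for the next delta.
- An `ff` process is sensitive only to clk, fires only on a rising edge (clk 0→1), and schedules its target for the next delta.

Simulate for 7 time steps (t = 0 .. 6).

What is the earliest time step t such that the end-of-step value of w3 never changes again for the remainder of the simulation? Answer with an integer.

2

t=0 Δ0: w3=0 w1=0 w4=0 w0=1 w2=0 w5=1 clk=0
  Δ1: clk:0→1
  Δ2: w0:1→0
  Δ3: w1:0→1, w5:1→0
  Δ4: w3:0→1
  (4Δ to stable)
t=1 Δ0: w3=1 w1=1 w4=0 w0=0 w2=0 w5=0 clk=1
  Δ1: clk:1→0
  (1Δ to stable)
t=2 Δ0: w3=1 w1=1 w4=0 w0=0 w2=0 w5=0 clk=0
  Δ1: clk:0→1
  Δ2: w2:0→1
  Δ3: w3:1→0
  (3Δ to stable)
t=3 Δ0: w3=0 w1=1 w4=0 w0=0 w2=1 w5=0 clk=1
  Δ1: clk:1→0
  (1Δ to stable)
t=4 Δ0: w3=0 w1=1 w4=0 w0=0 w2=1 w5=0 clk=0
  Δ1: clk:0→1
  (1Δ to stable)
t=5 Δ0: w3=0 w1=1 w4=0 w0=0 w2=1 w5=0 clk=1
  Δ1: clk:1→0
  (1Δ to stable)
t=6 Δ0: w3=0 w1=1 w4=0 w0=0 w2=1 w5=0 clk=0
  Δ1: clk:0→1
  (1Δ to stable)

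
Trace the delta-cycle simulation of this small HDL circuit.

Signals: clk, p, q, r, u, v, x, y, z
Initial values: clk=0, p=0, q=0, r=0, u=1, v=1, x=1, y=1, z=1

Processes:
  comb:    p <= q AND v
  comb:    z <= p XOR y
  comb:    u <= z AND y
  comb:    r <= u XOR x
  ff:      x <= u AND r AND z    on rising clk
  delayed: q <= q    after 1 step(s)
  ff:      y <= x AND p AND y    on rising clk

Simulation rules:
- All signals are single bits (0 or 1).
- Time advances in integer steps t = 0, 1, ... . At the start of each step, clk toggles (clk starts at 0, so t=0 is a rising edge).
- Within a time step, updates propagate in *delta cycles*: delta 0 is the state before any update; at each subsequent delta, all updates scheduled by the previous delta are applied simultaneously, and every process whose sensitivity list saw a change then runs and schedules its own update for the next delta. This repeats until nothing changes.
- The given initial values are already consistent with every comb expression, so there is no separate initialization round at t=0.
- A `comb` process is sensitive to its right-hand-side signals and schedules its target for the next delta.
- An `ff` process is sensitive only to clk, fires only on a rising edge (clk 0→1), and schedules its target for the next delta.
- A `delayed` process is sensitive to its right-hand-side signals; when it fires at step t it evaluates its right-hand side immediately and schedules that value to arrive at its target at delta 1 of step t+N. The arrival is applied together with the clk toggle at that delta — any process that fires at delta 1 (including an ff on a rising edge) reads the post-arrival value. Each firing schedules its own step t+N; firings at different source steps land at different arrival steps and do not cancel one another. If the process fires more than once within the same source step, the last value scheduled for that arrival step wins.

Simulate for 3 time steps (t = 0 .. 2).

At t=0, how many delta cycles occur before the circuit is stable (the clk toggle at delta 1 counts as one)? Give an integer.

[bits: v,q,p,r,u,z,x,y,clk]
t=0: Δ0=100011110 Δ1=100011111 Δ2=100011001 Δ3=100100001 Δ4=100000001 | 4Δ
t=1: Δ0=100000001 Δ1=100000000 | 1Δ
t=2: Δ0=100000000 Δ1=100000001 | 1Δ

4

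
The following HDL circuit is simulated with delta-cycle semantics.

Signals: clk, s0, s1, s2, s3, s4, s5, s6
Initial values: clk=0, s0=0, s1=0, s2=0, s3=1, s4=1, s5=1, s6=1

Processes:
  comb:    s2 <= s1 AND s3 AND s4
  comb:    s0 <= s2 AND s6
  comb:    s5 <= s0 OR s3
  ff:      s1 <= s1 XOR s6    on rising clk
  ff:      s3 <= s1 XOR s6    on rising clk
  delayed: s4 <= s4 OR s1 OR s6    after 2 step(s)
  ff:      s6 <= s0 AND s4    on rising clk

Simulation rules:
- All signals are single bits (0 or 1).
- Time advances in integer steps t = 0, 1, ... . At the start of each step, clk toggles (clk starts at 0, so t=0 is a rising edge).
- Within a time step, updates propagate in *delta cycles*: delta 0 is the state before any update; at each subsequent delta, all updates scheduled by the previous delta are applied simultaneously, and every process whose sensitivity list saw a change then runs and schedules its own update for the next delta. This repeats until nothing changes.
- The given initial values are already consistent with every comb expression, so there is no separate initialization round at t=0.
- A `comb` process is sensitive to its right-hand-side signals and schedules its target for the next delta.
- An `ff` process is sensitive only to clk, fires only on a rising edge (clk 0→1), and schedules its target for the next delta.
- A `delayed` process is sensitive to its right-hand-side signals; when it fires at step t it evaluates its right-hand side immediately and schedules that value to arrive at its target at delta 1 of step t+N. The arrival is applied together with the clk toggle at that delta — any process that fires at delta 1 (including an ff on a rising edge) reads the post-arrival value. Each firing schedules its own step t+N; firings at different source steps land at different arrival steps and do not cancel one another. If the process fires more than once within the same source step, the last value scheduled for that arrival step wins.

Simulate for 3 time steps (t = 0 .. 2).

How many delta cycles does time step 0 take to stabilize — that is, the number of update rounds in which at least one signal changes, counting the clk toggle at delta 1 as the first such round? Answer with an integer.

t=0 Δ0: s3=1 s6=1 clk=0 s4=1 s1=0 s5=1 s2=0 s0=0
  Δ1: clk:0→1
  Δ2: s6:1→0, s1:0→1
  Δ3: s2:0→1
  (3Δ to stable)
t=1 Δ0: s3=1 s6=0 clk=1 s4=1 s1=1 s5=1 s2=1 s0=0
  Δ1: clk:1→0
  (1Δ to stable)
t=2 Δ0: s3=1 s6=0 clk=0 s4=1 s1=1 s5=1 s2=1 s0=0
  Δ1: clk:0→1
  (1Δ to stable)

3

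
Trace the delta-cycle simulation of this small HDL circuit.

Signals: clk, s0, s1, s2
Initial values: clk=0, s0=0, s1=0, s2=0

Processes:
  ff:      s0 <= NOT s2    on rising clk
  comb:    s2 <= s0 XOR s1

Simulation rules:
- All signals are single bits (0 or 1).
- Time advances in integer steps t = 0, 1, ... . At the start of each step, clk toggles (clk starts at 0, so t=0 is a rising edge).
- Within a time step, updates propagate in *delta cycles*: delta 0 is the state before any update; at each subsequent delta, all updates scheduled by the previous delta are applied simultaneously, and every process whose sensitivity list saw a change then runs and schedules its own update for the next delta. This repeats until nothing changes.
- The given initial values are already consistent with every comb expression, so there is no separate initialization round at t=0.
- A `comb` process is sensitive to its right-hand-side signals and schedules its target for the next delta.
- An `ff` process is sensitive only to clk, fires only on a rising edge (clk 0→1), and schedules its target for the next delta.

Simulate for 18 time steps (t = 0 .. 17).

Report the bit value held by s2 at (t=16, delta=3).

t0.Δ0 s1=0 s2=0 clk=0 s0=0
t0.Δ1 s1=0 s2=0 clk=1 s0=0
t0.Δ2 s1=0 s2=0 clk=1 s0=1
t0.Δ3 s1=0 s2=1 clk=1 s0=1
t1.Δ0 s1=0 s2=1 clk=1 s0=1
t1.Δ1 s1=0 s2=1 clk=0 s0=1
t2.Δ0 s1=0 s2=1 clk=0 s0=1
t2.Δ1 s1=0 s2=1 clk=1 s0=1
t2.Δ2 s1=0 s2=1 clk=1 s0=0
t2.Δ3 s1=0 s2=0 clk=1 s0=0
t3.Δ0 s1=0 s2=0 clk=1 s0=0
t3.Δ1 s1=0 s2=0 clk=0 s0=0
t4.Δ0 s1=0 s2=0 clk=0 s0=0
t4.Δ1 s1=0 s2=0 clk=1 s0=0
t4.Δ2 s1=0 s2=0 clk=1 s0=1
t4.Δ3 s1=0 s2=1 clk=1 s0=1
t5.Δ0 s1=0 s2=1 clk=1 s0=1
t5.Δ1 s1=0 s2=1 clk=0 s0=1
t6.Δ0 s1=0 s2=1 clk=0 s0=1
t6.Δ1 s1=0 s2=1 clk=1 s0=1
t6.Δ2 s1=0 s2=1 clk=1 s0=0
t6.Δ3 s1=0 s2=0 clk=1 s0=0
t7.Δ0 s1=0 s2=0 clk=1 s0=0
t7.Δ1 s1=0 s2=0 clk=0 s0=0
t8.Δ0 s1=0 s2=0 clk=0 s0=0
t8.Δ1 s1=0 s2=0 clk=1 s0=0
t8.Δ2 s1=0 s2=0 clk=1 s0=1
t8.Δ3 s1=0 s2=1 clk=1 s0=1
t9.Δ0 s1=0 s2=1 clk=1 s0=1
t9.Δ1 s1=0 s2=1 clk=0 s0=1
t10.Δ0 s1=0 s2=1 clk=0 s0=1
t10.Δ1 s1=0 s2=1 clk=1 s0=1
t10.Δ2 s1=0 s2=1 clk=1 s0=0
t10.Δ3 s1=0 s2=0 clk=1 s0=0
t11.Δ0 s1=0 s2=0 clk=1 s0=0
t11.Δ1 s1=0 s2=0 clk=0 s0=0
t12.Δ0 s1=0 s2=0 clk=0 s0=0
t12.Δ1 s1=0 s2=0 clk=1 s0=0
t12.Δ2 s1=0 s2=0 clk=1 s0=1
t12.Δ3 s1=0 s2=1 clk=1 s0=1
t13.Δ0 s1=0 s2=1 clk=1 s0=1
t13.Δ1 s1=0 s2=1 clk=0 s0=1
t14.Δ0 s1=0 s2=1 clk=0 s0=1
t14.Δ1 s1=0 s2=1 clk=1 s0=1
t14.Δ2 s1=0 s2=1 clk=1 s0=0
t14.Δ3 s1=0 s2=0 clk=1 s0=0
t15.Δ0 s1=0 s2=0 clk=1 s0=0
t15.Δ1 s1=0 s2=0 clk=0 s0=0
t16.Δ0 s1=0 s2=0 clk=0 s0=0
t16.Δ1 s1=0 s2=0 clk=1 s0=0
t16.Δ2 s1=0 s2=0 clk=1 s0=1
t16.Δ3 s1=0 s2=1 clk=1 s0=1
t17.Δ0 s1=0 s2=1 clk=1 s0=1
t17.Δ1 s1=0 s2=1 clk=0 s0=1

1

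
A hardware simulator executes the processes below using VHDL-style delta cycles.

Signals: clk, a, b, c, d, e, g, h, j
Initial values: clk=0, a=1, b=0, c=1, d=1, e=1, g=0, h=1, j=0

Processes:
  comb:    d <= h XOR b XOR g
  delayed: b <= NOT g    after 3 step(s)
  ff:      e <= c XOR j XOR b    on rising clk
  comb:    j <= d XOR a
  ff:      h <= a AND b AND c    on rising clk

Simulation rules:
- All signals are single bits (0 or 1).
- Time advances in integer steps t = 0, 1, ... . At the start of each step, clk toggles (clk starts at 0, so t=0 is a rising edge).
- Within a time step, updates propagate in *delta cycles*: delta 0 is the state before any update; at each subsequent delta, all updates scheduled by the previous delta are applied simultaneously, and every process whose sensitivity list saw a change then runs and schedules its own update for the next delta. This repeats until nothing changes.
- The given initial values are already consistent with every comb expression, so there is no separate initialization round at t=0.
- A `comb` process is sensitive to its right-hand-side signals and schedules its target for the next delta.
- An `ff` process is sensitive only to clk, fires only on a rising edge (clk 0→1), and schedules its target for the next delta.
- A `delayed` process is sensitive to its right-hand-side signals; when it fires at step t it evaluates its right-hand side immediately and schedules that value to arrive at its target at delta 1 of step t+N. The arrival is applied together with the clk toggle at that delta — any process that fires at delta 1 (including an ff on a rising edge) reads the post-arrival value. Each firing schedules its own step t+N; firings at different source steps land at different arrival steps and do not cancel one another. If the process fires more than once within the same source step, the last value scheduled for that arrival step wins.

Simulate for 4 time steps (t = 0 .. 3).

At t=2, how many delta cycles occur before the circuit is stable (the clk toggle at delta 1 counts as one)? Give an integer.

t=0 Δ0: c=1 d=1 b=0 j=0 e=1 g=0 clk=0 h=1 a=1
  Δ1: clk:0→1
  Δ2: h:1→0
  Δ3: d:1→0
  Δ4: j:0→1
  (4Δ to stable)
t=1 Δ0: c=1 d=0 b=0 j=1 e=1 g=0 clk=1 h=0 a=1
  Δ1: clk:1→0
  (1Δ to stable)
t=2 Δ0: c=1 d=0 b=0 j=1 e=1 g=0 clk=0 h=0 a=1
  Δ1: clk:0→1
  Δ2: e:1→0
  (2Δ to stable)
t=3 Δ0: c=1 d=0 b=0 j=1 e=0 g=0 clk=1 h=0 a=1
  Δ1: clk:1→0
  (1Δ to stable)

2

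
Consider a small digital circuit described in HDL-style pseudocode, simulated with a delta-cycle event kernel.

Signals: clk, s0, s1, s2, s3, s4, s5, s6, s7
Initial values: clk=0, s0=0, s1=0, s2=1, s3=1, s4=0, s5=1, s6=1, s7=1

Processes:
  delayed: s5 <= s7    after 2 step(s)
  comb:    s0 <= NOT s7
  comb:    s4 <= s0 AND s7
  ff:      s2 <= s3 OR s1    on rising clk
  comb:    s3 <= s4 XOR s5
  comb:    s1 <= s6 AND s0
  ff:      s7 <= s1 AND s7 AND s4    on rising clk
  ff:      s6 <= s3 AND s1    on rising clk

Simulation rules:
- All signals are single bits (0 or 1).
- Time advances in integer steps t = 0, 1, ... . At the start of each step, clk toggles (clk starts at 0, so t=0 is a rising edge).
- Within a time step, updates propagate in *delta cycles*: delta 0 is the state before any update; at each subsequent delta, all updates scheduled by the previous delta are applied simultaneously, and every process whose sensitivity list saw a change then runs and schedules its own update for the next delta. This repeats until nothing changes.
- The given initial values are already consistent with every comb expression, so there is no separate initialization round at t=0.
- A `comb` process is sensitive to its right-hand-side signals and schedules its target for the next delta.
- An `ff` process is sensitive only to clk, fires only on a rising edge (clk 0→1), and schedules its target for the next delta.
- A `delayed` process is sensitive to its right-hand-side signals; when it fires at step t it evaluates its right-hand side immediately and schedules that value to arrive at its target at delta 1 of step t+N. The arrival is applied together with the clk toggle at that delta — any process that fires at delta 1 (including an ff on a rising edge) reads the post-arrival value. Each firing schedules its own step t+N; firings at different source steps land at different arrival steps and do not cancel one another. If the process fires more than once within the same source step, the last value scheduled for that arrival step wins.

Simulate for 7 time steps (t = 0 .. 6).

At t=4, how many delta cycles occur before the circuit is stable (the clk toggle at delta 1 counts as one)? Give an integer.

2

t0.Δ0 s5=1 s3=1 s0=0 clk=0 s2=1 s1=0 s7=1 s4=0 s6=1
t0.Δ1 s5=1 s3=1 s0=0 clk=1 s2=1 s1=0 s7=1 s4=0 s6=1
t0.Δ2 s5=1 s3=1 s0=0 clk=1 s2=1 s1=0 s7=0 s4=0 s6=0
t0.Δ3 s5=1 s3=1 s0=1 clk=1 s2=1 s1=0 s7=0 s4=0 s6=0
t1.Δ0 s5=1 s3=1 s0=1 clk=1 s2=1 s1=0 s7=0 s4=0 s6=0
t1.Δ1 s5=1 s3=1 s0=1 clk=0 s2=1 s1=0 s7=0 s4=0 s6=0
t2.Δ0 s5=1 s3=1 s0=1 clk=0 s2=1 s1=0 s7=0 s4=0 s6=0
t2.Δ1 s5=0 s3=1 s0=1 clk=1 s2=1 s1=0 s7=0 s4=0 s6=0
t2.Δ2 s5=0 s3=0 s0=1 clk=1 s2=1 s1=0 s7=0 s4=0 s6=0
t3.Δ0 s5=0 s3=0 s0=1 clk=1 s2=1 s1=0 s7=0 s4=0 s6=0
t3.Δ1 s5=0 s3=0 s0=1 clk=0 s2=1 s1=0 s7=0 s4=0 s6=0
t4.Δ0 s5=0 s3=0 s0=1 clk=0 s2=1 s1=0 s7=0 s4=0 s6=0
t4.Δ1 s5=0 s3=0 s0=1 clk=1 s2=1 s1=0 s7=0 s4=0 s6=0
t4.Δ2 s5=0 s3=0 s0=1 clk=1 s2=0 s1=0 s7=0 s4=0 s6=0
t5.Δ0 s5=0 s3=0 s0=1 clk=1 s2=0 s1=0 s7=0 s4=0 s6=0
t5.Δ1 s5=0 s3=0 s0=1 clk=0 s2=0 s1=0 s7=0 s4=0 s6=0
t6.Δ0 s5=0 s3=0 s0=1 clk=0 s2=0 s1=0 s7=0 s4=0 s6=0
t6.Δ1 s5=0 s3=0 s0=1 clk=1 s2=0 s1=0 s7=0 s4=0 s6=0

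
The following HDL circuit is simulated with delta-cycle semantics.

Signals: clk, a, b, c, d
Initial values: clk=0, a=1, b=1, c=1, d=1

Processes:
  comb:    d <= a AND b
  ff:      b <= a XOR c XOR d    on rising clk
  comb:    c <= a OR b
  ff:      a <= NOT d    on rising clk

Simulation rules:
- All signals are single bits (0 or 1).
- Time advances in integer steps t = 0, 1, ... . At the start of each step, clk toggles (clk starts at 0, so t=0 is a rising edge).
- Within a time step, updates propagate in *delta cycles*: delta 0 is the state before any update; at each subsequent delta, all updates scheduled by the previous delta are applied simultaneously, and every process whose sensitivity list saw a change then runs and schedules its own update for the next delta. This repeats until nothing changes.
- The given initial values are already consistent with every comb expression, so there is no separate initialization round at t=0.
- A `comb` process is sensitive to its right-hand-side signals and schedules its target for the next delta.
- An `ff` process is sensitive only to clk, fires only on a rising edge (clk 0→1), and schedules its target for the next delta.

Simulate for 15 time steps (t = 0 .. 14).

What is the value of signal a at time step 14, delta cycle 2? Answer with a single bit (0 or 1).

1

t=0 Δ0: d=1 b=1 clk=0 a=1 c=1
  Δ1: clk:0→1
  Δ2: a:1→0
  Δ3: d:1→0
  (3Δ to stable)
t=1 Δ0: d=0 b=1 clk=1 a=0 c=1
  Δ1: clk:1→0
  (1Δ to stable)
t=2 Δ0: d=0 b=1 clk=0 a=0 c=1
  Δ1: clk:0→1
  Δ2: a:0→1
  Δ3: d:0→1
  (3Δ to stable)
t=3 Δ0: d=1 b=1 clk=1 a=1 c=1
  Δ1: clk:1→0
  (1Δ to stable)
t=4 Δ0: d=1 b=1 clk=0 a=1 c=1
  Δ1: clk:0→1
  Δ2: a:1→0
  Δ3: d:1→0
  (3Δ to stable)
t=5 Δ0: d=0 b=1 clk=1 a=0 c=1
  Δ1: clk:1→0
  (1Δ to stable)
t=6 Δ0: d=0 b=1 clk=0 a=0 c=1
  Δ1: clk:0→1
  Δ2: a:0→1
  Δ3: d:0→1
  (3Δ to stable)
t=7 Δ0: d=1 b=1 clk=1 a=1 c=1
  Δ1: clk:1→0
  (1Δ to stable)
t=8 Δ0: d=1 b=1 clk=0 a=1 c=1
  Δ1: clk:0→1
  Δ2: a:1→0
  Δ3: d:1→0
  (3Δ to stable)
t=9 Δ0: d=0 b=1 clk=1 a=0 c=1
  Δ1: clk:1→0
  (1Δ to stable)
t=10 Δ0: d=0 b=1 clk=0 a=0 c=1
  Δ1: clk:0→1
  Δ2: a:0→1
  Δ3: d:0→1
  (3Δ to stable)
t=11 Δ0: d=1 b=1 clk=1 a=1 c=1
  Δ1: clk:1→0
  (1Δ to stable)
t=12 Δ0: d=1 b=1 clk=0 a=1 c=1
  Δ1: clk:0→1
  Δ2: a:1→0
  Δ3: d:1→0
  (3Δ to stable)
t=13 Δ0: d=0 b=1 clk=1 a=0 c=1
  Δ1: clk:1→0
  (1Δ to stable)
t=14 Δ0: d=0 b=1 clk=0 a=0 c=1
  Δ1: clk:0→1
  Δ2: a:0→1
  Δ3: d:0→1
  (3Δ to stable)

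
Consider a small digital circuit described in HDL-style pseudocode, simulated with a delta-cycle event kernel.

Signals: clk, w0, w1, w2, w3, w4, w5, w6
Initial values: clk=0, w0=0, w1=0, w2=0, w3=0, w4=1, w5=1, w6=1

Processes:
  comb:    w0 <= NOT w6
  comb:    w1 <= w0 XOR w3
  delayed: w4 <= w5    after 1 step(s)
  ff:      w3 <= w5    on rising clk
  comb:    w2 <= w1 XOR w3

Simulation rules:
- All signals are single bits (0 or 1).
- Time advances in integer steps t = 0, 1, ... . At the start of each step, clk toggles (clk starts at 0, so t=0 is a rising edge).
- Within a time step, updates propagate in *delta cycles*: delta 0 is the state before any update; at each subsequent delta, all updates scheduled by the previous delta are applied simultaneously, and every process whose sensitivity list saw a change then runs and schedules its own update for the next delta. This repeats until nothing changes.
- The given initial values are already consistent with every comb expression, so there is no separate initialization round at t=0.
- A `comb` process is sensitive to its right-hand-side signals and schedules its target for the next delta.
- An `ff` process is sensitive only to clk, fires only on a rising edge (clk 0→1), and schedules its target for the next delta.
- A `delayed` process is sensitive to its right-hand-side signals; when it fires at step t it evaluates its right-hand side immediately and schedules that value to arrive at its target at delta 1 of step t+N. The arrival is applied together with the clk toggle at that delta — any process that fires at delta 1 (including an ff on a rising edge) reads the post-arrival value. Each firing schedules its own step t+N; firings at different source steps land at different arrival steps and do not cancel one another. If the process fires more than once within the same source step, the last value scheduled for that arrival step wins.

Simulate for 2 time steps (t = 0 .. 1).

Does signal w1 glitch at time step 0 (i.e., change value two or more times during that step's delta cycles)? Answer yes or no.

no

t0.Δ0 w2=0 w1=0 w0=0 w3=0 w4=1 w5=1 w6=1 clk=0
t0.Δ1 w2=0 w1=0 w0=0 w3=0 w4=1 w5=1 w6=1 clk=1
t0.Δ2 w2=0 w1=0 w0=0 w3=1 w4=1 w5=1 w6=1 clk=1
t0.Δ3 w2=1 w1=1 w0=0 w3=1 w4=1 w5=1 w6=1 clk=1
t0.Δ4 w2=0 w1=1 w0=0 w3=1 w4=1 w5=1 w6=1 clk=1
t1.Δ0 w2=0 w1=1 w0=0 w3=1 w4=1 w5=1 w6=1 clk=1
t1.Δ1 w2=0 w1=1 w0=0 w3=1 w4=1 w5=1 w6=1 clk=0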